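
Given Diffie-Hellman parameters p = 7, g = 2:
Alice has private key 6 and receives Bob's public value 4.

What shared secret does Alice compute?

Step 1: s = B^a mod p = 4^6 mod 7.
  4^1 mod 7 = 4
  4^2 mod 7 = (4 * 4) mod 7 = 2
  4^3 mod 7 = (2 * 4) mod 7 = 1
  4^4 mod 7 = (1 * 4) mod 7 = 4
  4^5 mod 7 = (4 * 4) mod 7 = 2
  4^6 mod 7 = (2 * 4) mod 7 = 1
Result: shared secret = 1.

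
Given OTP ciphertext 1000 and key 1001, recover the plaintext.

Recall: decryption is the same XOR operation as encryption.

Step 1: XOR ciphertext with key:
  Ciphertext: 1000
  Key:        1001
  XOR:        0001
Step 2: Plaintext = 0001 = 1 in decimal.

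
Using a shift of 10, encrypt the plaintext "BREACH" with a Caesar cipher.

Step 1: For each letter, shift forward by 10 positions (mod 26).
  B (position 1) -> position (1+10) mod 26 = 11 -> L
  R (position 17) -> position (17+10) mod 26 = 1 -> B
  E (position 4) -> position (4+10) mod 26 = 14 -> O
  A (position 0) -> position (0+10) mod 26 = 10 -> K
  C (position 2) -> position (2+10) mod 26 = 12 -> M
  H (position 7) -> position (7+10) mod 26 = 17 -> R
Result: LBOKMR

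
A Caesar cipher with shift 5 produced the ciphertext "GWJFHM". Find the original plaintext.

Step 1: Reverse the shift by subtracting 5 from each letter position.
  G (position 6) -> position (6-5) mod 26 = 1 -> B
  W (position 22) -> position (22-5) mod 26 = 17 -> R
  J (position 9) -> position (9-5) mod 26 = 4 -> E
  F (position 5) -> position (5-5) mod 26 = 0 -> A
  H (position 7) -> position (7-5) mod 26 = 2 -> C
  M (position 12) -> position (12-5) mod 26 = 7 -> H
Decrypted message: BREACH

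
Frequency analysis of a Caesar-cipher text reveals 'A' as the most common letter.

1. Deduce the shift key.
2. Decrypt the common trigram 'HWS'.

Step 1: In English, 'E' is the most frequent letter (12.7%).
Step 2: The most frequent ciphertext letter is 'A' (position 0).
Step 3: Shift = (0 - 4) mod 26 = 22.
Step 4: Decrypt 'HWS' by shifting back 22:
  H -> L
  W -> A
  S -> W
Step 5: 'HWS' decrypts to 'LAW'.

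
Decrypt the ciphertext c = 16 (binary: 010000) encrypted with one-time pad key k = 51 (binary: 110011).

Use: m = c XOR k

Step 1: XOR ciphertext with key:
  Ciphertext: 010000
  Key:        110011
  XOR:        100011
Step 2: Plaintext = 100011 = 35 in decimal.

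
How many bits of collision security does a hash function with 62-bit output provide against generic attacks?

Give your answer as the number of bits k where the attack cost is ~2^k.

Step 1: The hash has a 62-bit output.
Step 2: Collision resistance means it should be infeasible to find any x != y with h(x) = h(y).
By the birthday bound, a generic collision search succeeds after about sqrt(2^62) = 2^(62/2) = 2^31 evaluations.
Step 3: Security level = 31 bits.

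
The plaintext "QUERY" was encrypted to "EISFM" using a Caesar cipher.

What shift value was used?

Step 1: Compare first letters: Q (position 16) -> E (position 4).
Step 2: Shift = (4 - 16) mod 26 = 14.
The shift value is 14.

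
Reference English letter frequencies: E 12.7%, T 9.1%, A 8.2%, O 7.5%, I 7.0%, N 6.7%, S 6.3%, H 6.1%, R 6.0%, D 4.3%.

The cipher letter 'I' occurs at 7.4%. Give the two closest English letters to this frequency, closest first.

Step 1: Observed frequency of 'I' is 7.4%.
Step 2: Compute distances to each reference frequency and sort:
  O (7.5%): difference = 0.1% <-- BEST
  I (7.0%): difference = 0.4% <-- RUNNER-UP
  N (6.7%): difference = 0.7%
  A (8.2%): difference = 0.8%
  S (6.3%): difference = 1.1%
Step 3: Most likely is 'O' (7.5%, diff 0.1%); second most likely is 'I' (7.0%, diff 0.4%).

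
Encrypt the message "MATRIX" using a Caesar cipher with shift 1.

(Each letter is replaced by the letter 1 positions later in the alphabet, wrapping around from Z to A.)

Step 1: For each letter, shift forward by 1 positions (mod 26).
  M (position 12) -> position (12+1) mod 26 = 13 -> N
  A (position 0) -> position (0+1) mod 26 = 1 -> B
  T (position 19) -> position (19+1) mod 26 = 20 -> U
  R (position 17) -> position (17+1) mod 26 = 18 -> S
  I (position 8) -> position (8+1) mod 26 = 9 -> J
  X (position 23) -> position (23+1) mod 26 = 24 -> Y
Result: NBUSJY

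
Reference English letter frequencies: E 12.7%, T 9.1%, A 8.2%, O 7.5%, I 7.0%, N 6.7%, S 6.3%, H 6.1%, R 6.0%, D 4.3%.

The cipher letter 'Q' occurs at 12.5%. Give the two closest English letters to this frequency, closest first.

Step 1: Observed frequency of 'Q' is 12.5%.
Step 2: Compute distances to each reference frequency and sort:
  E (12.7%): difference = 0.2% <-- BEST
  T (9.1%): difference = 3.4% <-- RUNNER-UP
  A (8.2%): difference = 4.3%
  O (7.5%): difference = 5.0%
  I (7.0%): difference = 5.5%
Step 3: Most likely is 'E' (12.7%, diff 0.2%); second most likely is 'T' (9.1%, diff 3.4%).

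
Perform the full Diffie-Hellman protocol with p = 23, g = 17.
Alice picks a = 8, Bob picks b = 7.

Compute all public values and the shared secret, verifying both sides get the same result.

Step 1: A = g^a mod p = 17^8 mod 23 = 18.
Step 2: B = g^b mod p = 17^7 mod 23 = 20.
Step 3: Alice computes s = B^a mod p = 20^8 mod 23 = 6.
Step 4: Bob computes s = A^b mod p = 18^7 mod 23 = 6.
Both sides agree: shared secret = 6.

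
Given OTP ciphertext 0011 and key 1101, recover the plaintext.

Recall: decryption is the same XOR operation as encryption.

Step 1: XOR ciphertext with key:
  Ciphertext: 0011
  Key:        1101
  XOR:        1110
Step 2: Plaintext = 1110 = 14 in decimal.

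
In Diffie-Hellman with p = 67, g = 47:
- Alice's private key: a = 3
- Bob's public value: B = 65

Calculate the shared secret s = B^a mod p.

Step 1: s = B^a mod p = 65^3 mod 67.
  65^1 mod 67 = 65
  65^2 mod 67 = (65 * 65) mod 67 = 4
  65^3 mod 67 = (4 * 65) mod 67 = 59
Result: shared secret = 59.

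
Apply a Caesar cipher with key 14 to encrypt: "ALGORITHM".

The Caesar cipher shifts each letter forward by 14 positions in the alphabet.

Step 1: For each letter, shift forward by 14 positions (mod 26).
  A (position 0) -> position (0+14) mod 26 = 14 -> O
  L (position 11) -> position (11+14) mod 26 = 25 -> Z
  G (position 6) -> position (6+14) mod 26 = 20 -> U
  O (position 14) -> position (14+14) mod 26 = 2 -> C
  R (position 17) -> position (17+14) mod 26 = 5 -> F
  I (position 8) -> position (8+14) mod 26 = 22 -> W
  T (position 19) -> position (19+14) mod 26 = 7 -> H
  H (position 7) -> position (7+14) mod 26 = 21 -> V
  M (position 12) -> position (12+14) mod 26 = 0 -> A
Result: OZUCFWHVA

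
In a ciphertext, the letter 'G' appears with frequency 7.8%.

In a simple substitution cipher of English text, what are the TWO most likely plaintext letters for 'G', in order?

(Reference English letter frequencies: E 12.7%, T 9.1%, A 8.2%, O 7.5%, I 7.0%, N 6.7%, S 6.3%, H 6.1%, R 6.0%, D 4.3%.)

Step 1: Observed frequency of 'G' is 7.8%.
Step 2: Compute distances to each reference frequency and sort:
  O (7.5%): difference = 0.3% <-- BEST
  A (8.2%): difference = 0.4% <-- RUNNER-UP
  I (7.0%): difference = 0.8%
  N (6.7%): difference = 1.1%
  T (9.1%): difference = 1.3%
Step 3: Most likely is 'O' (7.5%, diff 0.3%); second most likely is 'A' (8.2%, diff 0.4%).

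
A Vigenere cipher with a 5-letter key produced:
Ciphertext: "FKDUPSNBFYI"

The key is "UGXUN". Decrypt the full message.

Step 1: Key 'UGXUN' has length 5. Extended key: UGXUNUGXUNU
Step 2: Decrypt each position:
  F(5) - U(20) = 11 = L
  K(10) - G(6) = 4 = E
  D(3) - X(23) = 6 = G
  U(20) - U(20) = 0 = A
  P(15) - N(13) = 2 = C
  S(18) - U(20) = 24 = Y
  N(13) - G(6) = 7 = H
  B(1) - X(23) = 4 = E
  F(5) - U(20) = 11 = L
  Y(24) - N(13) = 11 = L
  I(8) - U(20) = 14 = O
Plaintext: LEGACYHELLO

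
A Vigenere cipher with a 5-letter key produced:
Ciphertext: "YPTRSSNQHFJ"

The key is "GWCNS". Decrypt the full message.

Step 1: Key 'GWCNS' has length 5. Extended key: GWCNSGWCNSG
Step 2: Decrypt each position:
  Y(24) - G(6) = 18 = S
  P(15) - W(22) = 19 = T
  T(19) - C(2) = 17 = R
  R(17) - N(13) = 4 = E
  S(18) - S(18) = 0 = A
  S(18) - G(6) = 12 = M
  N(13) - W(22) = 17 = R
  Q(16) - C(2) = 14 = O
  H(7) - N(13) = 20 = U
  F(5) - S(18) = 13 = N
  J(9) - G(6) = 3 = D
Plaintext: STREAMROUND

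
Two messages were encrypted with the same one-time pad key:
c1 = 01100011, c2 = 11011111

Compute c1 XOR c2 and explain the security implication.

Step 1: c1 XOR c2 = (m1 XOR k) XOR (m2 XOR k).
Step 2: By XOR associativity/commutativity: = m1 XOR m2 XOR k XOR k = m1 XOR m2.
Step 3: 01100011 XOR 11011111 = 10111100 = 188.
Step 4: The key cancels out! An attacker learns m1 XOR m2 = 188, revealing the relationship between plaintexts.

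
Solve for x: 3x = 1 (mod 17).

Step 1: We need x such that 3 * x = 1 (mod 17).
Step 2: Using the extended Euclidean algorithm or trial:
  3 * 6 = 18 = 1 * 17 + 1.
Step 3: Since 18 mod 17 = 1, the inverse is x = 6.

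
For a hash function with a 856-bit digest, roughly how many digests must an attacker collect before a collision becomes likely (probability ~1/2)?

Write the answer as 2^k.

Step 1: The birthday paradox gives collision probability ~50% after sqrt(2^n) = 2^(n/2) hashes.
Step 2: For 856-bit output: 2^(856/2) = 2^428.
Step 3: Approximately 2^428 hash computations needed.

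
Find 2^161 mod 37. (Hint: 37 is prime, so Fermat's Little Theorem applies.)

Step 1: Since 37 is prime, by Fermat's Little Theorem: 2^36 = 1 (mod 37).
Step 2: Reduce exponent: 161 mod 36 = 17.
Step 3: So 2^161 = 2^17 (mod 37).
Step 4: 2^17 mod 37 = 18.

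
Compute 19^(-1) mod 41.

Step 1: We need x such that 19 * x = 1 (mod 41).
Step 2: Using the extended Euclidean algorithm or trial:
  19 * 13 = 247 = 6 * 41 + 1.
Step 3: Since 247 mod 41 = 1, the inverse is x = 13.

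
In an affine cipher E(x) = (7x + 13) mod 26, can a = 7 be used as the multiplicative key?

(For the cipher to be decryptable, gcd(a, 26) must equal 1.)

Step 1: Compute gcd(7, 26).
Step 2: gcd(7, 26) = 1.
Since gcd = 1, 7 is coprime with 26, so it is a valid key.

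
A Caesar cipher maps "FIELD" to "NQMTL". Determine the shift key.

Step 1: Compare first letters: F (position 5) -> N (position 13).
Step 2: Shift = (13 - 5) mod 26 = 8.
The shift value is 8.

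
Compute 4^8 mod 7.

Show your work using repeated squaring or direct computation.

Step 1: Compute 4^8 mod 7 step by step, reducing modulo 7 at each step.
  4^1 mod 7 = 4
  4^2 mod 7 = (4 * 4) mod 7 = 2
  4^3 mod 7 = (2 * 4) mod 7 = 1
  4^4 mod 7 = (1 * 4) mod 7 = 4
  4^5 mod 7 = (4 * 4) mod 7 = 2
  4^6 mod 7 = (2 * 4) mod 7 = 1
  4^7 mod 7 = (1 * 4) mod 7 = 4
  4^8 mod 7 = (4 * 4) mod 7 = 2
Step 2: Result = 2.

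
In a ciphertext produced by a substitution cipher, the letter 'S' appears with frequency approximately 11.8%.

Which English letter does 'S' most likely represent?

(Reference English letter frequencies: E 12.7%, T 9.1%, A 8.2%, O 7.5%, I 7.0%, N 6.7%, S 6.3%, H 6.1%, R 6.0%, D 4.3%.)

Step 1: The observed frequency is 11.8%.
Step 2: Compare with English frequencies:
  E: 12.7% (difference: 0.9%) <-- closest
  T: 9.1% (difference: 2.7%)
  A: 8.2% (difference: 3.6%)
  O: 7.5% (difference: 4.3%)
  I: 7.0% (difference: 4.8%)
  N: 6.7% (difference: 5.1%)
  S: 6.3% (difference: 5.5%)
  H: 6.1% (difference: 5.7%)
  R: 6.0% (difference: 5.8%)
  D: 4.3% (difference: 7.5%)
Step 3: 'S' most likely represents 'E' (frequency 12.7%).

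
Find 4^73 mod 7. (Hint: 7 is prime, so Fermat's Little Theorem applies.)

Step 1: Since 7 is prime, by Fermat's Little Theorem: 4^6 = 1 (mod 7).
Step 2: Reduce exponent: 73 mod 6 = 1.
Step 3: So 4^73 = 4^1 (mod 7).
Step 4: 4^1 mod 7 = 4.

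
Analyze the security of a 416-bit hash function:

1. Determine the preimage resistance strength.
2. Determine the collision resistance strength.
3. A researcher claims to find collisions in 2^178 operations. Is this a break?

Step 1: Preimage resistance requires brute-force of 2^416 operations.
Step 2: Collision resistance (birthday bound) = 2^(416/2) = 2^208.
Step 3: The claimed attack costs 2^178 operations.
Step 4: Since 2^178 < 2^208, the claimed attack beats the generic birthday bound, so collision resistance is broken.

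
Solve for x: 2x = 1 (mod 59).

Step 1: We need x such that 2 * x = 1 (mod 59).
Step 2: Using the extended Euclidean algorithm or trial:
  2 * 30 = 60 = 1 * 59 + 1.
Step 3: Since 60 mod 59 = 1, the inverse is x = 30.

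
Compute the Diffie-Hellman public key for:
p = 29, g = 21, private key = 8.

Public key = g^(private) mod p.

Step 1: A = g^a mod p = 21^8 mod 29.
  21^1 mod 29 = 21
  21^2 mod 29 = (21 * 21) mod 29 = 6
  21^3 mod 29 = (6 * 21) mod 29 = 10
  21^4 mod 29 = (10 * 21) mod 29 = 7
  21^5 mod 29 = (7 * 21) mod 29 = 2
  21^6 mod 29 = (2 * 21) mod 29 = 13
  21^7 mod 29 = (13 * 21) mod 29 = 12
  21^8 mod 29 = (12 * 21) mod 29 = 20
Result: A = 20.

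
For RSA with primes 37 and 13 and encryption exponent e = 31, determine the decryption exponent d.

Step 1: n = 37 * 13 = 481.
Step 2: phi(n) = 36 * 12 = 432.
Step 3: Find d such that 31 * d = 1 (mod 432).
Step 4: d = 31^(-1) mod 432 = 223.
Verification: 31 * 223 = 6913 = 16 * 432 + 1.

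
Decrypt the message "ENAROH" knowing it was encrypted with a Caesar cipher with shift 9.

Step 1: Reverse the shift by subtracting 9 from each letter position.
  E (position 4) -> position (4-9) mod 26 = 21 -> V
  N (position 13) -> position (13-9) mod 26 = 4 -> E
  A (position 0) -> position (0-9) mod 26 = 17 -> R
  R (position 17) -> position (17-9) mod 26 = 8 -> I
  O (position 14) -> position (14-9) mod 26 = 5 -> F
  H (position 7) -> position (7-9) mod 26 = 24 -> Y
Decrypted message: VERIFY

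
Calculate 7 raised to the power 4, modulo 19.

Step 1: Compute 7^4 mod 19 step by step, reducing modulo 19 at each step.
  7^1 mod 19 = 7
  7^2 mod 19 = (7 * 7) mod 19 = 11
  7^3 mod 19 = (11 * 7) mod 19 = 1
  7^4 mod 19 = (1 * 7) mod 19 = 7
Step 2: Result = 7.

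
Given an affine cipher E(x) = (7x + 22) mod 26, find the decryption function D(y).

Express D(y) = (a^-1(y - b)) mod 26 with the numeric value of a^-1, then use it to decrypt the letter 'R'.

Step 1: Find a^-1, the modular inverse of 7 mod 26.
Step 2: We need 7 * a^-1 = 1 (mod 26).
Step 3: 7 * 15 = 105 = 4 * 26 + 1, so a^-1 = 15.
Step 4: D(y) = 15(y - 22) mod 26.
Step 5: Apply to 'R' (y = 17): D(17) = 15 * (17 - 22) mod 26 = 15 * -5 mod 26 = 3 -> 'D'.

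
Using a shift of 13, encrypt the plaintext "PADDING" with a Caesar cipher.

Step 1: For each letter, shift forward by 13 positions (mod 26).
  P (position 15) -> position (15+13) mod 26 = 2 -> C
  A (position 0) -> position (0+13) mod 26 = 13 -> N
  D (position 3) -> position (3+13) mod 26 = 16 -> Q
  D (position 3) -> position (3+13) mod 26 = 16 -> Q
  I (position 8) -> position (8+13) mod 26 = 21 -> V
  N (position 13) -> position (13+13) mod 26 = 0 -> A
  G (position 6) -> position (6+13) mod 26 = 19 -> T
Result: CNQQVAT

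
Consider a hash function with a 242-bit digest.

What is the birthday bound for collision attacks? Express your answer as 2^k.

Step 1: The birthday paradox gives collision probability ~50% after sqrt(2^n) = 2^(n/2) hashes.
Step 2: For 242-bit output: 2^(242/2) = 2^121.
Step 3: Approximately 2^121 hash computations needed.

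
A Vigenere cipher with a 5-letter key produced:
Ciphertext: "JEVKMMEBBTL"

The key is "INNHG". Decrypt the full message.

Step 1: Key 'INNHG' has length 5. Extended key: INNHGINNHGI
Step 2: Decrypt each position:
  J(9) - I(8) = 1 = B
  E(4) - N(13) = 17 = R
  V(21) - N(13) = 8 = I
  K(10) - H(7) = 3 = D
  M(12) - G(6) = 6 = G
  M(12) - I(8) = 4 = E
  E(4) - N(13) = 17 = R
  B(1) - N(13) = 14 = O
  B(1) - H(7) = 20 = U
  T(19) - G(6) = 13 = N
  L(11) - I(8) = 3 = D
Plaintext: BRIDGEROUND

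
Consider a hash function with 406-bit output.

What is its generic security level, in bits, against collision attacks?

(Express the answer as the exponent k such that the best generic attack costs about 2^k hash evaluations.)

Step 1: The hash has a 406-bit output.
Step 2: Collision resistance means it should be infeasible to find any x != y with h(x) = h(y).
By the birthday bound, a generic collision search succeeds after about sqrt(2^406) = 2^(406/2) = 2^203 evaluations.
Step 3: Security level = 203 bits.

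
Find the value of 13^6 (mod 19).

Step 1: Compute 13^6 mod 19 step by step, reducing modulo 19 at each step.
  13^1 mod 19 = 13
  13^2 mod 19 = (13 * 13) mod 19 = 17
  13^3 mod 19 = (17 * 13) mod 19 = 12
  13^4 mod 19 = (12 * 13) mod 19 = 4
  13^5 mod 19 = (4 * 13) mod 19 = 14
  13^6 mod 19 = (14 * 13) mod 19 = 11
Step 2: Result = 11.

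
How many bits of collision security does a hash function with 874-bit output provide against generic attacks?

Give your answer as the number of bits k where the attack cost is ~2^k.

Step 1: The hash has a 874-bit output.
Step 2: Collision resistance means it should be infeasible to find any x != y with h(x) = h(y).
By the birthday bound, a generic collision search succeeds after about sqrt(2^874) = 2^(874/2) = 2^437 evaluations.
Step 3: Security level = 437 bits.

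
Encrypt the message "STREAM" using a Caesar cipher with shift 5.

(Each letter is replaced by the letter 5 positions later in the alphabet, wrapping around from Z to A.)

Step 1: For each letter, shift forward by 5 positions (mod 26).
  S (position 18) -> position (18+5) mod 26 = 23 -> X
  T (position 19) -> position (19+5) mod 26 = 24 -> Y
  R (position 17) -> position (17+5) mod 26 = 22 -> W
  E (position 4) -> position (4+5) mod 26 = 9 -> J
  A (position 0) -> position (0+5) mod 26 = 5 -> F
  M (position 12) -> position (12+5) mod 26 = 17 -> R
Result: XYWJFR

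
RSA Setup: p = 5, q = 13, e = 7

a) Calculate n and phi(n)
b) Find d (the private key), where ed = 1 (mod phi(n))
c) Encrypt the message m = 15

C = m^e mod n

Step 1: n = 5 * 13 = 65.
Step 2: phi(n) = (5-1)(13-1) = 4 * 12 = 48.
Step 3: Find d = 7^(-1) mod 48 = 7.
  Verify: 7 * 7 = 49 = 1 (mod 48).
Step 4: C = 15^7 mod 65 = 50.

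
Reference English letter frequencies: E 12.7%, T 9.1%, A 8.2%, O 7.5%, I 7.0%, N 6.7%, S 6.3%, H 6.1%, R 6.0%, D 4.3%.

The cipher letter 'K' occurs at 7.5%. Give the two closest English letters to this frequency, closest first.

Step 1: Observed frequency of 'K' is 7.5%.
Step 2: Compute distances to each reference frequency and sort:
  O (7.5%): difference = 0.0% <-- BEST
  I (7.0%): difference = 0.5% <-- RUNNER-UP
  A (8.2%): difference = 0.7%
  N (6.7%): difference = 0.8%
  S (6.3%): difference = 1.2%
Step 3: Most likely is 'O' (7.5%, diff 0.0%); second most likely is 'I' (7.0%, diff 0.5%).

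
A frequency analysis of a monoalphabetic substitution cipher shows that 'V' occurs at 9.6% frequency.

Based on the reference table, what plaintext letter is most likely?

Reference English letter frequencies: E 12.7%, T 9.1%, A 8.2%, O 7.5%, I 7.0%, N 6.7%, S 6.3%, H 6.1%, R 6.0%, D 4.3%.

Step 1: The observed frequency is 9.6%.
Step 2: Compare with English frequencies:
  E: 12.7% (difference: 3.1%)
  T: 9.1% (difference: 0.5%) <-- closest
  A: 8.2% (difference: 1.4%)
  O: 7.5% (difference: 2.1%)
  I: 7.0% (difference: 2.6%)
  N: 6.7% (difference: 2.9%)
  S: 6.3% (difference: 3.3%)
  H: 6.1% (difference: 3.5%)
  R: 6.0% (difference: 3.6%)
  D: 4.3% (difference: 5.3%)
Step 3: 'V' most likely represents 'T' (frequency 9.1%).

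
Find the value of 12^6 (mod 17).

Step 1: Compute 12^6 mod 17 step by step, reducing modulo 17 at each step.
  12^1 mod 17 = 12
  12^2 mod 17 = (12 * 12) mod 17 = 8
  12^3 mod 17 = (8 * 12) mod 17 = 11
  12^4 mod 17 = (11 * 12) mod 17 = 13
  12^5 mod 17 = (13 * 12) mod 17 = 3
  12^6 mod 17 = (3 * 12) mod 17 = 2
Step 2: Result = 2.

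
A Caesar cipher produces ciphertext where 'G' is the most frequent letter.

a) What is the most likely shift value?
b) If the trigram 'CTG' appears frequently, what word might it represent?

Step 1: In English, 'E' is the most frequent letter (12.7%).
Step 2: The most frequent ciphertext letter is 'G' (position 6).
Step 3: Shift = (6 - 4) mod 26 = 2.
Step 4: Decrypt 'CTG' by shifting back 2:
  C -> A
  T -> R
  G -> E
Step 5: 'CTG' decrypts to 'ARE'.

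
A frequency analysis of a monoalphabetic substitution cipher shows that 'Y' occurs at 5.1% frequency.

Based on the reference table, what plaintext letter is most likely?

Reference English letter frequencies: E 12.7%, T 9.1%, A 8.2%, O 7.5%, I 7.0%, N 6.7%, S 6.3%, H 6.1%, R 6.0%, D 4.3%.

Step 1: The observed frequency is 5.1%.
Step 2: Compare with English frequencies:
  E: 12.7% (difference: 7.6%)
  T: 9.1% (difference: 4.0%)
  A: 8.2% (difference: 3.1%)
  O: 7.5% (difference: 2.4%)
  I: 7.0% (difference: 1.9%)
  N: 6.7% (difference: 1.6%)
  S: 6.3% (difference: 1.2%)
  H: 6.1% (difference: 1.0%)
  R: 6.0% (difference: 0.9%)
  D: 4.3% (difference: 0.8%) <-- closest
Step 3: 'Y' most likely represents 'D' (frequency 4.3%).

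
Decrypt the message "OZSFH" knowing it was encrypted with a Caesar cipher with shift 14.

Step 1: Reverse the shift by subtracting 14 from each letter position.
  O (position 14) -> position (14-14) mod 26 = 0 -> A
  Z (position 25) -> position (25-14) mod 26 = 11 -> L
  S (position 18) -> position (18-14) mod 26 = 4 -> E
  F (position 5) -> position (5-14) mod 26 = 17 -> R
  H (position 7) -> position (7-14) mod 26 = 19 -> T
Decrypted message: ALERT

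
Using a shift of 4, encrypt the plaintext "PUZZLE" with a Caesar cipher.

Step 1: For each letter, shift forward by 4 positions (mod 26).
  P (position 15) -> position (15+4) mod 26 = 19 -> T
  U (position 20) -> position (20+4) mod 26 = 24 -> Y
  Z (position 25) -> position (25+4) mod 26 = 3 -> D
  Z (position 25) -> position (25+4) mod 26 = 3 -> D
  L (position 11) -> position (11+4) mod 26 = 15 -> P
  E (position 4) -> position (4+4) mod 26 = 8 -> I
Result: TYDDPI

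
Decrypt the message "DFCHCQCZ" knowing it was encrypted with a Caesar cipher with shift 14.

Step 1: Reverse the shift by subtracting 14 from each letter position.
  D (position 3) -> position (3-14) mod 26 = 15 -> P
  F (position 5) -> position (5-14) mod 26 = 17 -> R
  C (position 2) -> position (2-14) mod 26 = 14 -> O
  H (position 7) -> position (7-14) mod 26 = 19 -> T
  C (position 2) -> position (2-14) mod 26 = 14 -> O
  Q (position 16) -> position (16-14) mod 26 = 2 -> C
  C (position 2) -> position (2-14) mod 26 = 14 -> O
  Z (position 25) -> position (25-14) mod 26 = 11 -> L
Decrypted message: PROTOCOL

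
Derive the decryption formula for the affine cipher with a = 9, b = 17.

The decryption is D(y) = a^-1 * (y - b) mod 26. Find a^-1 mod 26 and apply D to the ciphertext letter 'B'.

Step 1: Find a^-1, the modular inverse of 9 mod 26.
Step 2: We need 9 * a^-1 = 1 (mod 26).
Step 3: 9 * 3 = 27 = 1 * 26 + 1, so a^-1 = 3.
Step 4: D(y) = 3(y - 17) mod 26.
Step 5: Apply to 'B' (y = 1): D(1) = 3 * (1 - 17) mod 26 = 3 * -16 mod 26 = 4 -> 'E'.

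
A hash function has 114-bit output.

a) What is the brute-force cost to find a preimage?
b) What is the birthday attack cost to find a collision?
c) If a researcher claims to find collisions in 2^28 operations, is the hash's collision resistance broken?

Step 1: Preimage resistance requires brute-force of 2^114 operations.
Step 2: Collision resistance (birthday bound) = 2^(114/2) = 2^57.
Step 3: The claimed attack costs 2^28 operations.
Step 4: Since 2^28 < 2^57, the claimed attack beats the generic birthday bound, so collision resistance is broken.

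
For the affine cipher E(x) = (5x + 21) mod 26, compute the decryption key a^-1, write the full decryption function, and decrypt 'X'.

Step 1: Find a^-1, the modular inverse of 5 mod 26.
Step 2: We need 5 * a^-1 = 1 (mod 26).
Step 3: 5 * 21 = 105 = 4 * 26 + 1, so a^-1 = 21.
Step 4: D(y) = 21(y - 21) mod 26.
Step 5: Apply to 'X' (y = 23): D(23) = 21 * (23 - 21) mod 26 = 21 * 2 mod 26 = 16 -> 'Q'.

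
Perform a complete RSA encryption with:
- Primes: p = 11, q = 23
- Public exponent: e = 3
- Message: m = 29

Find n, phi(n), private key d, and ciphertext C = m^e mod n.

Step 1: n = 11 * 23 = 253.
Step 2: phi(n) = (11-1)(23-1) = 10 * 22 = 220.
Step 3: Find d = 3^(-1) mod 220 = 147.
  Verify: 3 * 147 = 441 = 1 (mod 220).
Step 4: C = 29^3 mod 253 = 101.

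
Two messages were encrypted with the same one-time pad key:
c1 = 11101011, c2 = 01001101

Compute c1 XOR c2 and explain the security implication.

Step 1: c1 XOR c2 = (m1 XOR k) XOR (m2 XOR k).
Step 2: By XOR associativity/commutativity: = m1 XOR m2 XOR k XOR k = m1 XOR m2.
Step 3: 11101011 XOR 01001101 = 10100110 = 166.
Step 4: The key cancels out! An attacker learns m1 XOR m2 = 166, revealing the relationship between plaintexts.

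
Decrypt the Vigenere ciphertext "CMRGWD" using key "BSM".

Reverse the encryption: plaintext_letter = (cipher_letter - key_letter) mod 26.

Step 1: Extend key: BSMBSM
Step 2: Decrypt each letter (c - k) mod 26:
  C(2) - B(1) = (2-1) mod 26 = 1 = B
  M(12) - S(18) = (12-18) mod 26 = 20 = U
  R(17) - M(12) = (17-12) mod 26 = 5 = F
  G(6) - B(1) = (6-1) mod 26 = 5 = F
  W(22) - S(18) = (22-18) mod 26 = 4 = E
  D(3) - M(12) = (3-12) mod 26 = 17 = R
Plaintext: BUFFER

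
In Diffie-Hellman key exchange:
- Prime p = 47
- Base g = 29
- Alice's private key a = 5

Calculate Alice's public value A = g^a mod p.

Step 1: A = g^a mod p = 29^5 mod 47.
  29^1 mod 47 = 29
  29^2 mod 47 = (29 * 29) mod 47 = 42
  29^3 mod 47 = (42 * 29) mod 47 = 43
  29^4 mod 47 = (43 * 29) mod 47 = 25
  29^5 mod 47 = (25 * 29) mod 47 = 20
Result: A = 20.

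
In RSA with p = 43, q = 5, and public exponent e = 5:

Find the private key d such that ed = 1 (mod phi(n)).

Step 1: n = 43 * 5 = 215.
Step 2: phi(n) = 42 * 4 = 168.
Step 3: Find d such that 5 * d = 1 (mod 168).
Step 4: d = 5^(-1) mod 168 = 101.
Verification: 5 * 101 = 505 = 3 * 168 + 1.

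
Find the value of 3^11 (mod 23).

Step 1: Compute 3^11 mod 23 step by step, reducing modulo 23 at each step.
  3^1 mod 23 = 3
  3^2 mod 23 = (3 * 3) mod 23 = 9
  3^3 mod 23 = (9 * 3) mod 23 = 4
  3^4 mod 23 = (4 * 3) mod 23 = 12
  3^5 mod 23 = (12 * 3) mod 23 = 13
  3^6 mod 23 = (13 * 3) mod 23 = 16
  3^7 mod 23 = (16 * 3) mod 23 = 2
  3^8 mod 23 = (2 * 3) mod 23 = 6
  3^9 mod 23 = (6 * 3) mod 23 = 18
  3^10 mod 23 = (18 * 3) mod 23 = 8
  3^11 mod 23 = (8 * 3) mod 23 = 1
Step 2: Result = 1.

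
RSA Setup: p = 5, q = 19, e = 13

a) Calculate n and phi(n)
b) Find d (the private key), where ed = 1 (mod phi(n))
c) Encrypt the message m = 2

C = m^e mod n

Step 1: n = 5 * 19 = 95.
Step 2: phi(n) = (5-1)(19-1) = 4 * 18 = 72.
Step 3: Find d = 13^(-1) mod 72 = 61.
  Verify: 13 * 61 = 793 = 1 (mod 72).
Step 4: C = 2^13 mod 95 = 22.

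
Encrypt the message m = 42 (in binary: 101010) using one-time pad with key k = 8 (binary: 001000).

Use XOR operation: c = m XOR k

Step 1: Write out the XOR operation bit by bit:
  Message: 101010
  Key:     001000
  XOR:     100010
Step 2: Convert to decimal: 100010 = 34.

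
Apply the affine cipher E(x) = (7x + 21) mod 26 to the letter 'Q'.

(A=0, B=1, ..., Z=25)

Step 1: Convert 'Q' to number: x = 16.
Step 2: E(16) = (7 * 16 + 21) mod 26 = 133 mod 26 = 3.
Step 3: Convert 3 back to letter: D.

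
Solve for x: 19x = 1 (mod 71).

Step 1: We need x such that 19 * x = 1 (mod 71).
Step 2: Using the extended Euclidean algorithm or trial:
  19 * 15 = 285 = 4 * 71 + 1.
Step 3: Since 285 mod 71 = 1, the inverse is x = 15.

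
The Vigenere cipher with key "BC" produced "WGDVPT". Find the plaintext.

Step 1: Extend key: BCBCBC
Step 2: Decrypt each letter (c - k) mod 26:
  W(22) - B(1) = (22-1) mod 26 = 21 = V
  G(6) - C(2) = (6-2) mod 26 = 4 = E
  D(3) - B(1) = (3-1) mod 26 = 2 = C
  V(21) - C(2) = (21-2) mod 26 = 19 = T
  P(15) - B(1) = (15-1) mod 26 = 14 = O
  T(19) - C(2) = (19-2) mod 26 = 17 = R
Plaintext: VECTOR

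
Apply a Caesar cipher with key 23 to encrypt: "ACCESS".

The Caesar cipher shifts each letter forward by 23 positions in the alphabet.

Step 1: For each letter, shift forward by 23 positions (mod 26).
  A (position 0) -> position (0+23) mod 26 = 23 -> X
  C (position 2) -> position (2+23) mod 26 = 25 -> Z
  C (position 2) -> position (2+23) mod 26 = 25 -> Z
  E (position 4) -> position (4+23) mod 26 = 1 -> B
  S (position 18) -> position (18+23) mod 26 = 15 -> P
  S (position 18) -> position (18+23) mod 26 = 15 -> P
Result: XZZBPP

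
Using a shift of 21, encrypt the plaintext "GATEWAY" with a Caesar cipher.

Step 1: For each letter, shift forward by 21 positions (mod 26).
  G (position 6) -> position (6+21) mod 26 = 1 -> B
  A (position 0) -> position (0+21) mod 26 = 21 -> V
  T (position 19) -> position (19+21) mod 26 = 14 -> O
  E (position 4) -> position (4+21) mod 26 = 25 -> Z
  W (position 22) -> position (22+21) mod 26 = 17 -> R
  A (position 0) -> position (0+21) mod 26 = 21 -> V
  Y (position 24) -> position (24+21) mod 26 = 19 -> T
Result: BVOZRVT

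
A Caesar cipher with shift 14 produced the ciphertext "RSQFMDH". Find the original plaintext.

Step 1: Reverse the shift by subtracting 14 from each letter position.
  R (position 17) -> position (17-14) mod 26 = 3 -> D
  S (position 18) -> position (18-14) mod 26 = 4 -> E
  Q (position 16) -> position (16-14) mod 26 = 2 -> C
  F (position 5) -> position (5-14) mod 26 = 17 -> R
  M (position 12) -> position (12-14) mod 26 = 24 -> Y
  D (position 3) -> position (3-14) mod 26 = 15 -> P
  H (position 7) -> position (7-14) mod 26 = 19 -> T
Decrypted message: DECRYPT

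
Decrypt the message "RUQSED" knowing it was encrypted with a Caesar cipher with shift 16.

Step 1: Reverse the shift by subtracting 16 from each letter position.
  R (position 17) -> position (17-16) mod 26 = 1 -> B
  U (position 20) -> position (20-16) mod 26 = 4 -> E
  Q (position 16) -> position (16-16) mod 26 = 0 -> A
  S (position 18) -> position (18-16) mod 26 = 2 -> C
  E (position 4) -> position (4-16) mod 26 = 14 -> O
  D (position 3) -> position (3-16) mod 26 = 13 -> N
Decrypted message: BEACON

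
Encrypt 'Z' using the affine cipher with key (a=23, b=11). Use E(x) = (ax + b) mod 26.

Step 1: Convert 'Z' to number: x = 25.
Step 2: E(25) = (23 * 25 + 11) mod 26 = 586 mod 26 = 14.
Step 3: Convert 14 back to letter: O.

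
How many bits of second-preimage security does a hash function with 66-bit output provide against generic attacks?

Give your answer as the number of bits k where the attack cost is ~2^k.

Step 1: The hash has a 66-bit output.
Step 2: Second-preimage resistance means: given a specific input x, it should be infeasible to find a different y with h(y) = h(x).
With a 66-bit output, a generic search for a second preimage costs about 2^66 evaluations (each trial matches the fixed target with probability 2^-66).
Step 3: Security level = 66 bits.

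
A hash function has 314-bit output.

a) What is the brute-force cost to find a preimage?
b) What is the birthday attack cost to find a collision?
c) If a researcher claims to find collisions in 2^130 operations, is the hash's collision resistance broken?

Step 1: Preimage resistance requires brute-force of 2^314 operations.
Step 2: Collision resistance (birthday bound) = 2^(314/2) = 2^157.
Step 3: The claimed attack costs 2^130 operations.
Step 4: Since 2^130 < 2^157, the claimed attack beats the generic birthday bound, so collision resistance is broken.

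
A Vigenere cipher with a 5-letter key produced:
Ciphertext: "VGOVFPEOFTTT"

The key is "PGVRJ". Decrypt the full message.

Step 1: Key 'PGVRJ' has length 5. Extended key: PGVRJPGVRJPG
Step 2: Decrypt each position:
  V(21) - P(15) = 6 = G
  G(6) - G(6) = 0 = A
  O(14) - V(21) = 19 = T
  V(21) - R(17) = 4 = E
  F(5) - J(9) = 22 = W
  P(15) - P(15) = 0 = A
  E(4) - G(6) = 24 = Y
  O(14) - V(21) = 19 = T
  F(5) - R(17) = 14 = O
  T(19) - J(9) = 10 = K
  T(19) - P(15) = 4 = E
  T(19) - G(6) = 13 = N
Plaintext: GATEWAYTOKEN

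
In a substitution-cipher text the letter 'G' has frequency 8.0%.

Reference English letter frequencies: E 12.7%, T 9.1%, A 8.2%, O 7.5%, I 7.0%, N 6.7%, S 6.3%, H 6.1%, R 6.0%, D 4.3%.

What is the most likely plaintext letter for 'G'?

Step 1: The observed frequency is 8.0%.
Step 2: Compare with English frequencies:
  E: 12.7% (difference: 4.7%)
  T: 9.1% (difference: 1.1%)
  A: 8.2% (difference: 0.2%) <-- closest
  O: 7.5% (difference: 0.5%)
  I: 7.0% (difference: 1.0%)
  N: 6.7% (difference: 1.3%)
  S: 6.3% (difference: 1.7%)
  H: 6.1% (difference: 1.9%)
  R: 6.0% (difference: 2.0%)
  D: 4.3% (difference: 3.7%)
Step 3: 'G' most likely represents 'A' (frequency 8.2%).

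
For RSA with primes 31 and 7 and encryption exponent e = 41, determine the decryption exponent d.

Step 1: n = 31 * 7 = 217.
Step 2: phi(n) = 30 * 6 = 180.
Step 3: Find d such that 41 * d = 1 (mod 180).
Step 4: d = 41^(-1) mod 180 = 101.
Verification: 41 * 101 = 4141 = 23 * 180 + 1.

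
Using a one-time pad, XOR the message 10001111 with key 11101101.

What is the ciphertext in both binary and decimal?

Step 1: Write out the XOR operation bit by bit:
  Message: 10001111
  Key:     11101101
  XOR:     01100010
Step 2: Convert to decimal: 01100010 = 98.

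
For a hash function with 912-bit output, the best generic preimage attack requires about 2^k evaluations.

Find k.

Step 1: The hash has a 912-bit output.
Step 2: Preimage resistance means: given a digest h(x), it should be infeasible to find any input that hashes to it.
With a 912-bit output there are 2^912 possible digests, so a generic brute-force preimage search costs about 2^912 evaluations.
Step 3: Security level = 912 bits.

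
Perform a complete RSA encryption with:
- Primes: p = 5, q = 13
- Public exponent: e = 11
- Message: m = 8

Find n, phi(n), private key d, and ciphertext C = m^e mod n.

Step 1: n = 5 * 13 = 65.
Step 2: phi(n) = (5-1)(13-1) = 4 * 12 = 48.
Step 3: Find d = 11^(-1) mod 48 = 35.
  Verify: 11 * 35 = 385 = 1 (mod 48).
Step 4: C = 8^11 mod 65 = 57.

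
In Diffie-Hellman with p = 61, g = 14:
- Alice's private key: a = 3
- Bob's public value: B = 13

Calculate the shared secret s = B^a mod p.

Step 1: s = B^a mod p = 13^3 mod 61.
  13^1 mod 61 = 13
  13^2 mod 61 = (13 * 13) mod 61 = 47
  13^3 mod 61 = (47 * 13) mod 61 = 1
Result: shared secret = 1.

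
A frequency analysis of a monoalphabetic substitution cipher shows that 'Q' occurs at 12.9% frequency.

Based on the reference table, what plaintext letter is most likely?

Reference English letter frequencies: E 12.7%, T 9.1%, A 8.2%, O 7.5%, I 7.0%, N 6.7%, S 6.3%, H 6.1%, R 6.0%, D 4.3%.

Step 1: The observed frequency is 12.9%.
Step 2: Compare with English frequencies:
  E: 12.7% (difference: 0.2%) <-- closest
  T: 9.1% (difference: 3.8%)
  A: 8.2% (difference: 4.7%)
  O: 7.5% (difference: 5.4%)
  I: 7.0% (difference: 5.9%)
  N: 6.7% (difference: 6.2%)
  S: 6.3% (difference: 6.6%)
  H: 6.1% (difference: 6.8%)
  R: 6.0% (difference: 6.9%)
  D: 4.3% (difference: 8.6%)
Step 3: 'Q' most likely represents 'E' (frequency 12.7%).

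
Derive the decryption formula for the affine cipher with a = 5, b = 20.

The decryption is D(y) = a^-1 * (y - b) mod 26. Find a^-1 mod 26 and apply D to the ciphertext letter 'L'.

Step 1: Find a^-1, the modular inverse of 5 mod 26.
Step 2: We need 5 * a^-1 = 1 (mod 26).
Step 3: 5 * 21 = 105 = 4 * 26 + 1, so a^-1 = 21.
Step 4: D(y) = 21(y - 20) mod 26.
Step 5: Apply to 'L' (y = 11): D(11) = 21 * (11 - 20) mod 26 = 21 * -9 mod 26 = 19 -> 'T'.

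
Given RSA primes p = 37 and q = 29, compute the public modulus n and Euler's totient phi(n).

Step 1: n = p * q = 37 * 29 = 1073.
Step 2: phi(n) = (p-1)(q-1) = 36 * 28 = 1008.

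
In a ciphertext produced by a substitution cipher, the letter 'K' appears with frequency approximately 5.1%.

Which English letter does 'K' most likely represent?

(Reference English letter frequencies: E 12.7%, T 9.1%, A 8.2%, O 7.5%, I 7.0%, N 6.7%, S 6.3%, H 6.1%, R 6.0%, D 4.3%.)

Step 1: The observed frequency is 5.1%.
Step 2: Compare with English frequencies:
  E: 12.7% (difference: 7.6%)
  T: 9.1% (difference: 4.0%)
  A: 8.2% (difference: 3.1%)
  O: 7.5% (difference: 2.4%)
  I: 7.0% (difference: 1.9%)
  N: 6.7% (difference: 1.6%)
  S: 6.3% (difference: 1.2%)
  H: 6.1% (difference: 1.0%)
  R: 6.0% (difference: 0.9%)
  D: 4.3% (difference: 0.8%) <-- closest
Step 3: 'K' most likely represents 'D' (frequency 4.3%).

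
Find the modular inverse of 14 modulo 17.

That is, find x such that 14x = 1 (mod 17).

Step 1: We need x such that 14 * x = 1 (mod 17).
Step 2: Using the extended Euclidean algorithm or trial:
  14 * 11 = 154 = 9 * 17 + 1.
Step 3: Since 154 mod 17 = 1, the inverse is x = 11.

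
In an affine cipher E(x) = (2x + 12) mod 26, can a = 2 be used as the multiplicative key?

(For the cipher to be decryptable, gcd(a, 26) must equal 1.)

Step 1: Compute gcd(2, 26).
Step 2: gcd(2, 26) = 2.
Since gcd = 2 != 1, 2 shares a common factor with 26, so it cannot be used.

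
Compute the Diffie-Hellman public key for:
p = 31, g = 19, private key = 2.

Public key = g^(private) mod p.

Step 1: A = g^a mod p = 19^2 mod 31.
  19^1 mod 31 = 19
  19^2 mod 31 = (19 * 19) mod 31 = 20
Result: A = 20.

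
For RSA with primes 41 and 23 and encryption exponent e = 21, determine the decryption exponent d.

Step 1: n = 41 * 23 = 943.
Step 2: phi(n) = 40 * 22 = 880.
Step 3: Find d such that 21 * d = 1 (mod 880).
Step 4: d = 21^(-1) mod 880 = 461.
Verification: 21 * 461 = 9681 = 11 * 880 + 1.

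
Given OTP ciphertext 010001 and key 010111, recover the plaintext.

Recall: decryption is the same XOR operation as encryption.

Step 1: XOR ciphertext with key:
  Ciphertext: 010001
  Key:        010111
  XOR:        000110
Step 2: Plaintext = 000110 = 6 in decimal.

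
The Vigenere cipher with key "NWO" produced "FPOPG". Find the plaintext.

Step 1: Extend key: NWONW
Step 2: Decrypt each letter (c - k) mod 26:
  F(5) - N(13) = (5-13) mod 26 = 18 = S
  P(15) - W(22) = (15-22) mod 26 = 19 = T
  O(14) - O(14) = (14-14) mod 26 = 0 = A
  P(15) - N(13) = (15-13) mod 26 = 2 = C
  G(6) - W(22) = (6-22) mod 26 = 10 = K
Plaintext: STACK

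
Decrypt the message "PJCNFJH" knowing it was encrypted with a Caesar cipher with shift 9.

Step 1: Reverse the shift by subtracting 9 from each letter position.
  P (position 15) -> position (15-9) mod 26 = 6 -> G
  J (position 9) -> position (9-9) mod 26 = 0 -> A
  C (position 2) -> position (2-9) mod 26 = 19 -> T
  N (position 13) -> position (13-9) mod 26 = 4 -> E
  F (position 5) -> position (5-9) mod 26 = 22 -> W
  J (position 9) -> position (9-9) mod 26 = 0 -> A
  H (position 7) -> position (7-9) mod 26 = 24 -> Y
Decrypted message: GATEWAY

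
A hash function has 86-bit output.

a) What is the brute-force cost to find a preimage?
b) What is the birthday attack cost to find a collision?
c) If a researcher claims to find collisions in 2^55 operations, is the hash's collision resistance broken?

Step 1: Preimage resistance requires brute-force of 2^86 operations.
Step 2: Collision resistance (birthday bound) = 2^(86/2) = 2^43.
Step 3: The claimed attack costs 2^55 operations.
Step 4: Since 2^55 >= 2^43, the claimed attack is no faster than the generic birthday attack, so this does not break collision resistance.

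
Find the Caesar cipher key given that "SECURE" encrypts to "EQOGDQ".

Step 1: Compare first letters: S (position 18) -> E (position 4).
Step 2: Shift = (4 - 18) mod 26 = 12.
The shift value is 12.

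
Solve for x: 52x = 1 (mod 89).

Step 1: We need x such that 52 * x = 1 (mod 89).
Step 2: Using the extended Euclidean algorithm or trial:
  52 * 12 = 624 = 7 * 89 + 1.
Step 3: Since 624 mod 89 = 1, the inverse is x = 12.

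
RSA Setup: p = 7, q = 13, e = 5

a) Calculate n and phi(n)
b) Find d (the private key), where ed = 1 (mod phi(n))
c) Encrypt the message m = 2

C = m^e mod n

Step 1: n = 7 * 13 = 91.
Step 2: phi(n) = (7-1)(13-1) = 6 * 12 = 72.
Step 3: Find d = 5^(-1) mod 72 = 29.
  Verify: 5 * 29 = 145 = 1 (mod 72).
Step 4: C = 2^5 mod 91 = 32.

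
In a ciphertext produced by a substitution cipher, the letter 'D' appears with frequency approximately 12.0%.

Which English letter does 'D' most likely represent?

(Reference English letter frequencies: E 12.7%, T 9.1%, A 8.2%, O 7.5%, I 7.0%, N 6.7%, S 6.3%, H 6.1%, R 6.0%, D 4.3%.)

Step 1: The observed frequency is 12.0%.
Step 2: Compare with English frequencies:
  E: 12.7% (difference: 0.7%) <-- closest
  T: 9.1% (difference: 2.9%)
  A: 8.2% (difference: 3.8%)
  O: 7.5% (difference: 4.5%)
  I: 7.0% (difference: 5.0%)
  N: 6.7% (difference: 5.3%)
  S: 6.3% (difference: 5.7%)
  H: 6.1% (difference: 5.9%)
  R: 6.0% (difference: 6.0%)
  D: 4.3% (difference: 7.7%)
Step 3: 'D' most likely represents 'E' (frequency 12.7%).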